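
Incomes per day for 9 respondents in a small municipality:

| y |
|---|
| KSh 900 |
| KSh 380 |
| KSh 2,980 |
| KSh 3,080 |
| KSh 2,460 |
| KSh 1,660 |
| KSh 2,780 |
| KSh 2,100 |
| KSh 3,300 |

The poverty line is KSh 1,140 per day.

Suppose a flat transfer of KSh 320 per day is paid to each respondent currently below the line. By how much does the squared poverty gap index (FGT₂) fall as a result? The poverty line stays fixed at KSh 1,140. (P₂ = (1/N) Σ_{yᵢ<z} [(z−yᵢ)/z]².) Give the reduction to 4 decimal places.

Before: below the line — KSh 380, KSh 900; squared poverty gap index (FGT₂) = 0.054307.
After the KSh 320 transfer: below the line — KSh 700; squared poverty gap index (FGT₂) = 0.016552.
Reduction = 0.054307 − 0.016552 = 0.0378.

0.0378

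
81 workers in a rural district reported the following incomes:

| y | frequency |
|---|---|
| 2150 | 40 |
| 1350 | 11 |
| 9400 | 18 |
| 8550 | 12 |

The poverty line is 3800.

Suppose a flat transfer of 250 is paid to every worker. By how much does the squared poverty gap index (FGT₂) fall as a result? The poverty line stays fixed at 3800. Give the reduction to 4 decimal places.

Before: below the line — 11×1350, 40×2150; squared poverty gap index (FGT₂) = 0.149557.
After the 250 transfer: below the line — 11×1600, 40×2400; squared poverty gap index (FGT₂) = 0.112547.
Reduction = 0.149557 − 0.112547 = 0.0370.

0.0370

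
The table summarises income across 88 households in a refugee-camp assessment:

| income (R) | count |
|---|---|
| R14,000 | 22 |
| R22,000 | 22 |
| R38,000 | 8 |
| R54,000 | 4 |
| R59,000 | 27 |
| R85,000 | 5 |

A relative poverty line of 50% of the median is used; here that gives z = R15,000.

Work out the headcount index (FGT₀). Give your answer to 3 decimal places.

0.250

22 of the 88 households have income below R15,000.
H = 22/88 = 0.250.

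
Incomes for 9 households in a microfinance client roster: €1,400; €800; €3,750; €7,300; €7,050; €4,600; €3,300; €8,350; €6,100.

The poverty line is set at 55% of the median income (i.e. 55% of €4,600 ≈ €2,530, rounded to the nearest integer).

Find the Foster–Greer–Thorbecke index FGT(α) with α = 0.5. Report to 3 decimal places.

0.166

Poor units: €800, €1,400 (q = 2 of N = 9).
Shortfall ratios: (2530−800)/2530 = 0.6838; (2530−1400)/2530 = 0.4466.
Raised to α = 0.5: 0.82692; 0.66831.
Sum = 1.495230; FGT(0.5) = 1.495230 / 9 = 0.166.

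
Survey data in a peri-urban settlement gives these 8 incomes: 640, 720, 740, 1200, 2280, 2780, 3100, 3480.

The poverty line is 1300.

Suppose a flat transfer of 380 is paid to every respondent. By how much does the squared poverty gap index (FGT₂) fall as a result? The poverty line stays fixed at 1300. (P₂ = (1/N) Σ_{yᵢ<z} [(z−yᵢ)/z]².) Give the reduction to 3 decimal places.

0.070

Before: below the line — 640, 720, 740, 1200; squared poverty gap index (FGT₂) = 0.08104.
After the 380 transfer: below the line — 1020, 1100, 1120; squared poverty gap index (FGT₂) = 0.01115.
Reduction = 0.08104 − 0.01115 = 0.070.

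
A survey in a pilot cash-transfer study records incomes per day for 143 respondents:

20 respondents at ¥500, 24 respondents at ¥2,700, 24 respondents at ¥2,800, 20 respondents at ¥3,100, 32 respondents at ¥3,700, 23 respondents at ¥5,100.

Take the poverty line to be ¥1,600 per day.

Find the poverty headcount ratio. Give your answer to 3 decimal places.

0.140

20 of the 143 respondents have income below ¥1,600.
H = 20/143 = 0.140.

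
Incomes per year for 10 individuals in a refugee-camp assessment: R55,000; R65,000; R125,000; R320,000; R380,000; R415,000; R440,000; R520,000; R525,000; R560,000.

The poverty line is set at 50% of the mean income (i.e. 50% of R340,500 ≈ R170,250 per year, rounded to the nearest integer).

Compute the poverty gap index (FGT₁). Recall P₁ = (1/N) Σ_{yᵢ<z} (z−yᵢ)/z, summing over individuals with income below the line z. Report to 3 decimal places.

Below z: R55,000, R65,000, R125,000 (q = 3 of N = 10).
Shortfall ratios: (170250−55000)/170250 = 0.6769; (170250−65000)/170250 = 0.6182; (170250−125000)/170250 = 0.2658.
Σ = 1.560940. Dividing by the full population N = 10 gives P₁ = 0.156.

0.156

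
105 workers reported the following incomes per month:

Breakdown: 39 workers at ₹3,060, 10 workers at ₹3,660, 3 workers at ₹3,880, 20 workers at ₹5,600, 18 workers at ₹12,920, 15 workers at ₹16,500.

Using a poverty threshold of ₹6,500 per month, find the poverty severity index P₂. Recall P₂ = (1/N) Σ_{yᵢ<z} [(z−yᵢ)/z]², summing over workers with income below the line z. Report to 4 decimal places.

0.1305

Below z: 39×₹3,060, 10×₹3,660, 3×₹3,880, 20×₹5,600 (q = 72 of N = 105).
Normalized shortfalls: (6500−3060)/6500 = 0.5292 (×39); (6500−3660)/6500 = 0.4369 (×10); (6500−3880)/6500 = 0.4031 (×3); (6500−5600)/6500 = 0.1385 (×20).
Squared: 0.2801 (×39); 0.1909 (×10); 0.1625 (×3); 0.0192 (×20).
Sum = 13.703186; P₂ = 13.703186 / 105 = 0.1305.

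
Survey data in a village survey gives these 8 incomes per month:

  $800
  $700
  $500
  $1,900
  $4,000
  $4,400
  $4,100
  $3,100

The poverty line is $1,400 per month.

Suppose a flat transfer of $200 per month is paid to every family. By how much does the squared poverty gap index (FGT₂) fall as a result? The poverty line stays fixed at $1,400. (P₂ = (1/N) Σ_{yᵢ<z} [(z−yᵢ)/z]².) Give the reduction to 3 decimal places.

Before: below the line — $500, $700, $800; squared poverty gap index (FGT₂) = 0.10587.
After the $200 transfer: below the line — $700, $900, $1,000; squared poverty gap index (FGT₂) = 0.05740.
Reduction = 0.10587 − 0.05740 = 0.048.

0.048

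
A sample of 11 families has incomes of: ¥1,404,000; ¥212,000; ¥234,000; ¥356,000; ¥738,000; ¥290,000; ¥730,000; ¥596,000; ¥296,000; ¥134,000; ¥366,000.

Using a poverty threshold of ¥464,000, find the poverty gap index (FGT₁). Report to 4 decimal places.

0.2665

Poor units: ¥134,000, ¥212,000, ¥234,000, ¥290,000, ¥296,000, ¥356,000, ¥366,000 (q = 7 of N = 11).
Shortfall ratios: (464000−134000)/464000 = 0.7112; (464000−212000)/464000 = 0.5431; (464000−234000)/464000 = 0.4957; (464000−290000)/464000 = 0.3750; (464000−296000)/464000 = 0.3621; (464000−356000)/464000 = 0.2328; (464000−366000)/464000 = 0.2112.
Sum of shortfalls = 2.931034; P₁ averages over all N: 2.931034 / 11 = 0.2665.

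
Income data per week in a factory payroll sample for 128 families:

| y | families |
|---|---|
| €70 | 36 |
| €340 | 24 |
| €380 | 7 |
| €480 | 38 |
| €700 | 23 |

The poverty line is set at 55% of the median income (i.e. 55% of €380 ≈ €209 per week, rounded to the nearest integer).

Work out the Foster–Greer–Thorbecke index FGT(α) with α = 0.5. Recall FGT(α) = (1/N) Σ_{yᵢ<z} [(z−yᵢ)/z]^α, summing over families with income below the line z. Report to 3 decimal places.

0.229

Below the line: 36×€70 (q = 36 of N = 128).
Gap ratios (z−y)/z: (209−70)/209 = 0.6651 (×36).
Raised to α = 0.5: 0.81552 (×36).
Sum = 29.358696; FGT(0.5) = 29.358696 / 128 = 0.229.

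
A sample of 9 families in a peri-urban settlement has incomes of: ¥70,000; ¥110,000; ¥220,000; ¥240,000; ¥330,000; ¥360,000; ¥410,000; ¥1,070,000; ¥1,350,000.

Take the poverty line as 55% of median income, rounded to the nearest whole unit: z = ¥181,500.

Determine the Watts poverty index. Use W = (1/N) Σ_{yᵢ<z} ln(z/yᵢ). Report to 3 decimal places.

Below the line: ¥70,000, ¥110,000 (q = 2 of N = 9).
Log shortfalls: ln(181500/70000) = 0.9528; ln(181500/110000) = 0.5008.
W = 1.453536 / 9 = 0.162.

0.162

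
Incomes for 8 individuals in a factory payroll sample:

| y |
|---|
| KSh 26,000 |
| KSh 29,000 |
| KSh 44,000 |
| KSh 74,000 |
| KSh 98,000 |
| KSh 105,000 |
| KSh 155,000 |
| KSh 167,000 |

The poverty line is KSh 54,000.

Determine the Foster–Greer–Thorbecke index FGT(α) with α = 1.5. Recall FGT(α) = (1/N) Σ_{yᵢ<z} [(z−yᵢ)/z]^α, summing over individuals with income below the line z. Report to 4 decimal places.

0.0960

Poor units: KSh 26,000, KSh 29,000, KSh 44,000 (q = 3 of N = 8).
Gap ratios (z−y)/z: (54000−26000)/54000 = 0.5185; (54000−29000)/54000 = 0.4630; (54000−44000)/54000 = 0.1852.
Raised to α = 1.5: 0.37338; 0.31501; 0.07969.
Sum = 0.768073; FGT(1.5) = 0.768073 / 8 = 0.0960.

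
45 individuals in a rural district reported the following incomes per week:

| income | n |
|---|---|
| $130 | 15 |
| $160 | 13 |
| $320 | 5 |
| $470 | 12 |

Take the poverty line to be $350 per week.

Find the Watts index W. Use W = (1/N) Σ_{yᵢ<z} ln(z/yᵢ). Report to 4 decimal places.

Below the line: 15×$130, 13×$160, 5×$320 (q = 33 of N = 45).
Log shortfalls: ln(350/130) = 0.9904 (×15); ln(350/160) = 0.7828 (×13); ln(350/320) = 0.0896 (×5).
W = 25.479913 / 45 = 0.5662.

0.5662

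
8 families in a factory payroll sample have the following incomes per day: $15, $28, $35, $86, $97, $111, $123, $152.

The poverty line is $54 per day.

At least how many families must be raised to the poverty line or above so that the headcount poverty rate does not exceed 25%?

1

3 of the 8 families are poor, so H = 3/8 = 0.375.
A headcount ratio of at most 25% allows at most ⌊0.25 × 8⌋ = 2 poor families.
So at least 3 − 2 = 1 must be lifted.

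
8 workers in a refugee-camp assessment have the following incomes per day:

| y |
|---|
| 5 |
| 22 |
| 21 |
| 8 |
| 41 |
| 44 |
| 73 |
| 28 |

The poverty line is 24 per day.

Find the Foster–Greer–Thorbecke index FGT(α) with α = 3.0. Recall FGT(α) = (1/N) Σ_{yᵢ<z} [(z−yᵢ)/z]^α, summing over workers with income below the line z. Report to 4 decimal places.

0.0994

Below z: 5, 8, 21, 22 (q = 4 of N = 8).
Gap ratios (z−y)/z: (24−5)/24 = 0.7917; (24−8)/24 = 0.6667; (24−21)/24 = 0.1250; (24−22)/24 = 0.0833.
Raised to α = 3.0: 0.49617; 0.29630; 0.00195; 0.00058.
Sum = 0.794994; FGT(3.0) = 0.794994 / 8 = 0.0994.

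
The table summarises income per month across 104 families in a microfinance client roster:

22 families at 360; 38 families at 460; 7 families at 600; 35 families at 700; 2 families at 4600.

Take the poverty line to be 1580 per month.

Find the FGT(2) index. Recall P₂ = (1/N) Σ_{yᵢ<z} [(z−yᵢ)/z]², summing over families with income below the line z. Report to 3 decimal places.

Incomes under z: 22×360, 38×460, 7×600, 35×700 (q = 102 of N = 104).
Relative gaps: (1580−360)/1580 = 0.7722 (×22); (1580−460)/1580 = 0.7089 (×38); (1580−600)/1580 = 0.6203 (×7); (1580−700)/1580 = 0.5570 (×35).
Squared: 0.5962 (×22); 0.5025 (×38); 0.3847 (×7); 0.3102 (×35).
Sum = 45.761416; P₂ = 45.761416 / 104 = 0.440.

0.440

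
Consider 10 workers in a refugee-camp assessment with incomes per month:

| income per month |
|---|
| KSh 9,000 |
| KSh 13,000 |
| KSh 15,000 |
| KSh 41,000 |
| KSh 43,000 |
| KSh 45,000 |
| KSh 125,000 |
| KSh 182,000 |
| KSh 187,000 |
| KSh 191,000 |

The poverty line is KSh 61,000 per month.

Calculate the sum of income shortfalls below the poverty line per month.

Poor units: KSh 9,000, KSh 13,000, KSh 15,000, KSh 41,000, KSh 43,000, KSh 45,000 (q = 6 of N = 10).
Individual gaps: 61000−9000 = 52000; 61000−13000 = 48000; 61000−15000 = 46000; 61000−41000 = 20000; 61000−43000 = 18000; 61000−45000 = 16000.
Aggregate gap = KSh 200,000.

KSh 200,000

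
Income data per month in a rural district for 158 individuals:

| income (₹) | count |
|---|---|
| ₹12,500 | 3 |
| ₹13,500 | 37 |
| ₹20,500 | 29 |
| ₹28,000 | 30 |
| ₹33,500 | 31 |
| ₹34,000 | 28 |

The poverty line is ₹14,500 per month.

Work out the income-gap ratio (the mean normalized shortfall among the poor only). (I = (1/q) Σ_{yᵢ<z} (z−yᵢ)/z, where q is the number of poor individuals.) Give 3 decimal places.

0.074

Below z: 3×₹12,500, 37×₹13,500 (q = 40 of N = 158).
Shortfall ratios (z−y)/z: 0.1379 (×3), 0.0690 (×37); sum = 2.965517.
I averages over the q = 40 poor units only: 2.965517 / 40 = 0.074.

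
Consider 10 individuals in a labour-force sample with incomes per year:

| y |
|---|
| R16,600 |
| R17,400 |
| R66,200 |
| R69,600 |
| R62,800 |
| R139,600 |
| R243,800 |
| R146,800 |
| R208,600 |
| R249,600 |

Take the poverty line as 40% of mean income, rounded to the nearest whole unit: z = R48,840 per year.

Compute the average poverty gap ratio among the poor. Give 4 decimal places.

Poor units: R16,600, R17,400 (q = 2 of N = 10).
Shortfall ratios (z−y)/z: 0.6601, 0.6437; sum = 1.303849.
The income-gap ratio divides by q (the poor only): 1.303849 / 2 = 0.6519.

0.6519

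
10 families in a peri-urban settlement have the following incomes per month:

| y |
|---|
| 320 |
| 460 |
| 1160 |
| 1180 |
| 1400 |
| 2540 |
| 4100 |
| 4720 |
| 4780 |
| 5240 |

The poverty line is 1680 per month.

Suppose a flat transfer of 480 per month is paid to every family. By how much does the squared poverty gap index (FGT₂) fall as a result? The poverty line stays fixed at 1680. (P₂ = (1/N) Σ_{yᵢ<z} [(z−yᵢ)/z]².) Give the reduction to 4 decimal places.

0.0926

Before: below the line — 320, 460, 1160, 1180, 1400; squared poverty gap index (FGT₂) = 0.139484.
After the 480 transfer: below the line — 800, 940, 1640, 1660; squared poverty gap index (FGT₂) = 0.046910.
Reduction = 0.139484 − 0.046910 = 0.0926.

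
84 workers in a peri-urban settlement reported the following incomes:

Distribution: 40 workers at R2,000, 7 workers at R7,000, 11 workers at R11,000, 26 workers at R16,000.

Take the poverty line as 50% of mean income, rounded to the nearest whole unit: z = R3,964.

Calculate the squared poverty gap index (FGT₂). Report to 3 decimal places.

0.117

Poor units: 40×R2,000 (q = 40 of N = 84).
Normalized shortfalls: (3964−2000)/3964 = 0.4955 (×40).
Squared: 0.2455 (×40).
Sum = 9.819190; P₂ = 9.819190 / 84 = 0.117.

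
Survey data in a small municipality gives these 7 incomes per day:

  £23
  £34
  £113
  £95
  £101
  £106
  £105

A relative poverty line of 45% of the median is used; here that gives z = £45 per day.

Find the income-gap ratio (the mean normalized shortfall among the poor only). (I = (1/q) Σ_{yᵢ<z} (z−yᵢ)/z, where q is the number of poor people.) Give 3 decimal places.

0.367

Below the line: £23, £34 (q = 2 of N = 7).
Shortfall ratios (z−y)/z: 0.4889, 0.2444; sum = 0.733333.
I averages over the q = 2 poor units only: 0.733333 / 2 = 0.367.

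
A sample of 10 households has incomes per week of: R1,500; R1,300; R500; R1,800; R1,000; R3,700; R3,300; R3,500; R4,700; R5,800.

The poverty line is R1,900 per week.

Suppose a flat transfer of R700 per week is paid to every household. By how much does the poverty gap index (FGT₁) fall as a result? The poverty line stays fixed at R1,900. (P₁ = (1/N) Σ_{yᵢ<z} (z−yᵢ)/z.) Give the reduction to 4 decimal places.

Before: below the line — R500, R1,000, R1,300, R1,500, R1,800; poverty gap index (FGT₁) = 0.178947.
After the R700 transfer: below the line — R1,200, R1,700; poverty gap index (FGT₁) = 0.047368.
Reduction = 0.178947 − 0.047368 = 0.1316.

0.1316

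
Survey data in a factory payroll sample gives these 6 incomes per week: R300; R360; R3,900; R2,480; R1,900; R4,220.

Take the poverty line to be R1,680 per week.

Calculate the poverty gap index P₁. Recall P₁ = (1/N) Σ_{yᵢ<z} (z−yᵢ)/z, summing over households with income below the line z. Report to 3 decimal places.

0.268

Incomes under z: R300, R360 (q = 2 of N = 6).
Relative gaps: (1680−300)/1680 = 0.8214; (1680−360)/1680 = 0.7857.
Sum of shortfalls = 1.607143; P₁ averages over all N: 1.607143 / 6 = 0.268.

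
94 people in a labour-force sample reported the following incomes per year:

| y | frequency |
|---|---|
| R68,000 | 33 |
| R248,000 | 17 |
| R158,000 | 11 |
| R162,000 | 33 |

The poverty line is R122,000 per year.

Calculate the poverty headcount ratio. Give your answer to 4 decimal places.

0.3511

33 of the 94 people have income below R122,000.
H = 33/94 = 0.3511.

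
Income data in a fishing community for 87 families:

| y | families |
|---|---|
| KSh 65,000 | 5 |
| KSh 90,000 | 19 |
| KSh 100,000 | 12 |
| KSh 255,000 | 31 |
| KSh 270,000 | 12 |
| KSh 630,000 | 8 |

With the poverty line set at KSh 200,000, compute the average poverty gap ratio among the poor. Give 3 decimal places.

Poor units: 5×KSh 65,000, 19×KSh 90,000, 12×KSh 100,000 (q = 36 of N = 87).
Shortfall ratios (z−y)/z: 0.6750 (×5), 0.5500 (×19), 0.5000 (×12); sum = 19.825000.
The income-gap ratio divides by q (the poor only): 19.825000 / 36 = 0.551.

0.551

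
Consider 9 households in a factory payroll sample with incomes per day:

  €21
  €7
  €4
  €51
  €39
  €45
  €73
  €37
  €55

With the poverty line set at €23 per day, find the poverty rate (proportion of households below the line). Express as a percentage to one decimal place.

33.3%

3 of the 9 households have income below €23.
H = 3/9 = 33.3%.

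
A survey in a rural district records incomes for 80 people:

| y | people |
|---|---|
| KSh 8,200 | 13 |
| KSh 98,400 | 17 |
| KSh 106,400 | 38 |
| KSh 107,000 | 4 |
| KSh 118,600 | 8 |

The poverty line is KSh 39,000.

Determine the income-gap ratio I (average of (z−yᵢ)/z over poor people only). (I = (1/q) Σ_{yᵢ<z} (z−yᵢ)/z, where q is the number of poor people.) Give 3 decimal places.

Incomes under z: 13×KSh 8,200 (q = 13 of N = 80).
Relative gaps: 0.7897 (×13); sum = 10.266667.
I averages over the q = 13 poor units only: 10.266667 / 13 = 0.790.

0.790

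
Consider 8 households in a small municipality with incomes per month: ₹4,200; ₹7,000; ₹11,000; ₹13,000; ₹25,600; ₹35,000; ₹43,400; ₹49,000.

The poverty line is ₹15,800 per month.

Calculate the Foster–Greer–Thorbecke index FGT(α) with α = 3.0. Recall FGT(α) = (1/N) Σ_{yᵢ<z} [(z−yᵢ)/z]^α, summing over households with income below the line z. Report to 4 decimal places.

Poor units: ₹4,200, ₹7,000, ₹11,000, ₹13,000 (q = 4 of N = 8).
Gap ratios (z−y)/z: (15800−4200)/15800 = 0.7342; (15800−7000)/15800 = 0.5570; (15800−11000)/15800 = 0.3038; (15800−13000)/15800 = 0.1772.
Raised to α = 3.0: 0.39573; 0.17277; 0.02804; 0.00557.
Sum = 0.602111; FGT(3.0) = 0.602111 / 8 = 0.0753.

0.0753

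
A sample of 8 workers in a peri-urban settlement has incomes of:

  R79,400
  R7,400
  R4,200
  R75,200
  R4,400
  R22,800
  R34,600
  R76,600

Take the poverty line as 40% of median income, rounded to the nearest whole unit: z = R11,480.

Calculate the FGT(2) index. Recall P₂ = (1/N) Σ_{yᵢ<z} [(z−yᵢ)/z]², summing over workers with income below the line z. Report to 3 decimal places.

0.114

Poor units: R4,200, R4,400, R7,400 (q = 3 of N = 8).
Shortfall ratios: (11480−4200)/11480 = 0.6341; (11480−4400)/11480 = 0.6167; (11480−7400)/11480 = 0.3554.
Squared: 0.4021; 0.3803; 0.1263.
Sum = 0.908801; P₂ = 0.908801 / 8 = 0.114.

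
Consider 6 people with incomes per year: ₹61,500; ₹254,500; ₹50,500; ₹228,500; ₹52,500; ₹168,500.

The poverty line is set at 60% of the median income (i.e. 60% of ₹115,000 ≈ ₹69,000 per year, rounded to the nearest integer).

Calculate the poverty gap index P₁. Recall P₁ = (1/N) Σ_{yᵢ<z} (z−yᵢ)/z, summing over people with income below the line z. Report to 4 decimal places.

0.1027

Poor units: ₹50,500, ₹52,500, ₹61,500 (q = 3 of N = 6).
Shortfall ratios: (69000−50500)/69000 = 0.2681; (69000−52500)/69000 = 0.2391; (69000−61500)/69000 = 0.1087.
Sum of shortfalls = 0.615942; P₁ averages over all N: 0.615942 / 6 = 0.1027.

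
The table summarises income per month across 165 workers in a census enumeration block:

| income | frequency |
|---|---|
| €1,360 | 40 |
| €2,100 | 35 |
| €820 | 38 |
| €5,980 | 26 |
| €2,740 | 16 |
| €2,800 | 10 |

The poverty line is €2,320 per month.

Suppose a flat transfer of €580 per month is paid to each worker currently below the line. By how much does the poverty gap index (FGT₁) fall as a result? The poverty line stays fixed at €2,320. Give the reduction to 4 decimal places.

Before: below the line — 38×€820, 40×€1,360, 35×€2,100; poverty gap index (FGT₁) = 0.269331.
After the €580 transfer: below the line — 38×€1,400, 40×€1,940; poverty gap index (FGT₁) = 0.131034.
Reduction = 0.269331 − 0.131034 = 0.1383.

0.1383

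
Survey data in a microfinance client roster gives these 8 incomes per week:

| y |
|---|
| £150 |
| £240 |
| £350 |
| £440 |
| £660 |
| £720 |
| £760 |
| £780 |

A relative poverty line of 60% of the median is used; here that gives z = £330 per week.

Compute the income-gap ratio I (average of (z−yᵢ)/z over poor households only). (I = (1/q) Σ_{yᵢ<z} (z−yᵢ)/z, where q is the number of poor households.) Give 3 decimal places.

0.409

Poor units: £150, £240 (q = 2 of N = 8).
Relative gaps: 0.5455, 0.2727; sum = 0.818182.
The income-gap ratio divides by q (the poor only): 0.818182 / 2 = 0.409.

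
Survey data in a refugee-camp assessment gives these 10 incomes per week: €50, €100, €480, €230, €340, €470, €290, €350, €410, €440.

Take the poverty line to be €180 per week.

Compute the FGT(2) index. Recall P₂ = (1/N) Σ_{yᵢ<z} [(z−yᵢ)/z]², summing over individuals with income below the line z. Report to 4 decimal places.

0.0719

Below z: €50, €100 (q = 2 of N = 10).
Normalized shortfalls: (180−50)/180 = 0.7222; (180−100)/180 = 0.4444.
Squared: 0.5216; 0.1975.
Sum = 0.719136; P₂ = 0.719136 / 10 = 0.0719.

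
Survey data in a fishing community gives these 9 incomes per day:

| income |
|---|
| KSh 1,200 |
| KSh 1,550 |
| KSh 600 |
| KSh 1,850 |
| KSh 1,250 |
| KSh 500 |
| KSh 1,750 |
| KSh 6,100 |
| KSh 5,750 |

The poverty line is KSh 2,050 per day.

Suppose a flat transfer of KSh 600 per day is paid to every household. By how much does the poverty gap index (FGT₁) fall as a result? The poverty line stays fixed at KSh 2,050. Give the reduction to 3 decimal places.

0.184

Before: below the line — KSh 500, KSh 600, KSh 1,200, KSh 1,250, KSh 1,550, KSh 1,750, KSh 1,850; poverty gap index (FGT₁) = 0.30623.
After the KSh 600 transfer: below the line — KSh 1,100, KSh 1,200, KSh 1,800, KSh 1,850; poverty gap index (FGT₁) = 0.12195.
Reduction = 0.30623 − 0.12195 = 0.184.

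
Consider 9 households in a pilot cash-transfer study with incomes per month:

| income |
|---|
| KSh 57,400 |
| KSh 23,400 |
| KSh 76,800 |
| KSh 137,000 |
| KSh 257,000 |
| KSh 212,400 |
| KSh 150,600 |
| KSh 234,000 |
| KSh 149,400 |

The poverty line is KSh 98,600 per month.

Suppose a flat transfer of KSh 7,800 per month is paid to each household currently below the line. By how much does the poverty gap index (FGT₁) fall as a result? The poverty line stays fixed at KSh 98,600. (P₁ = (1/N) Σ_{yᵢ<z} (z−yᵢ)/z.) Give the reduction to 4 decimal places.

Before: below the line — KSh 23,400, KSh 57,400, KSh 76,800; poverty gap index (FGT₁) = 0.155736.
After the KSh 7,800 transfer: below the line — KSh 31,200, KSh 65,200, KSh 84,600; poverty gap index (FGT₁) = 0.129367.
Reduction = 0.155736 − 0.129367 = 0.0264.

0.0264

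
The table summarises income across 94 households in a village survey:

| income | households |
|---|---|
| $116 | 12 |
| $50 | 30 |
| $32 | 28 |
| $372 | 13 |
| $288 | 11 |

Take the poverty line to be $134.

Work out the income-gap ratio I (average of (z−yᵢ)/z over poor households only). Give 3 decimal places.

Incomes under z: 28×$32, 30×$50, 12×$116 (q = 70 of N = 94).
Shortfall ratios (z−y)/z: 0.7612 (×28), 0.6269 (×30), 0.1343 (×12); sum = 41.731343.
The income-gap ratio divides by q (the poor only): 41.731343 / 70 = 0.596.

0.596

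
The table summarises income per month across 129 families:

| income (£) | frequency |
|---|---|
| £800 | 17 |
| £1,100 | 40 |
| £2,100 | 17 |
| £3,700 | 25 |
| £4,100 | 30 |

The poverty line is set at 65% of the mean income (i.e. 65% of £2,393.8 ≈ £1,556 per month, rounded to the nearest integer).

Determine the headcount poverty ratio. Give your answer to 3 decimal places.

57 of the 129 families have income below £1,556.
H = 57/129 = 0.442.

0.442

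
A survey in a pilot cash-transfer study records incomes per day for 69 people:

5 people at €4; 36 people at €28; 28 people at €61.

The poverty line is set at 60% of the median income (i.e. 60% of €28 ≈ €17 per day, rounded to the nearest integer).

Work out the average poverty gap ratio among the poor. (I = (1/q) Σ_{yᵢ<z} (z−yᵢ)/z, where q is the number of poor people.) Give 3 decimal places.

0.765

Poor units: 5×€4 (q = 5 of N = 69).
Shortfall ratios (z−y)/z: 0.7647 (×5); sum = 3.823529.
I averages over the q = 5 poor units only: 3.823529 / 5 = 0.765.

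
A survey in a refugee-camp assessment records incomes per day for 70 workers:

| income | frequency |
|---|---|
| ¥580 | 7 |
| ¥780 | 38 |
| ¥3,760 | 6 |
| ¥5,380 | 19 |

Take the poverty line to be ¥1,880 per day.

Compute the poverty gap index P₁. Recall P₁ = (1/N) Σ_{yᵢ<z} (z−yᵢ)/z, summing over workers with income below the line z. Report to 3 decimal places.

0.387

Below the line: 7×¥580, 38×¥780 (q = 45 of N = 70).
Shortfall ratios: (1880−580)/1880 = 0.6915 (×7); (1880−780)/1880 = 0.5851 (×38).
Σ = 27.074468. Dividing by the full population N = 70 gives P₁ = 0.387.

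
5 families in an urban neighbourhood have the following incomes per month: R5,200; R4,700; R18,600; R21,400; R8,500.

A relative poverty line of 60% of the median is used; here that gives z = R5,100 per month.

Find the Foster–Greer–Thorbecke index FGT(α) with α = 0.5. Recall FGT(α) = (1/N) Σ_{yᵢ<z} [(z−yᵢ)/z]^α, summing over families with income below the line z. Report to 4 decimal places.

Below the line: R4,700 (q = 1 of N = 5).
Relative gaps: (5100−4700)/5100 = 0.0784.
Raised to α = 0.5: 0.28006.
Sum = 0.280056; FGT(0.5) = 0.280056 / 5 = 0.0560.

0.0560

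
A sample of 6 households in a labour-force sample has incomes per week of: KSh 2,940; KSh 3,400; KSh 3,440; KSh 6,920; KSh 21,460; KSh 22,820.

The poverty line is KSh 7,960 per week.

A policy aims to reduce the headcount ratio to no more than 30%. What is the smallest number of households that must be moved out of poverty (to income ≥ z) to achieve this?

Currently q = 4 of N = 6 are below the line (H = 0.667).
A headcount ratio of at most 30% allows at most ⌊0.30 × 6⌋ = 1 poor households.
So at least 4 − 1 = 3 must be lifted.

3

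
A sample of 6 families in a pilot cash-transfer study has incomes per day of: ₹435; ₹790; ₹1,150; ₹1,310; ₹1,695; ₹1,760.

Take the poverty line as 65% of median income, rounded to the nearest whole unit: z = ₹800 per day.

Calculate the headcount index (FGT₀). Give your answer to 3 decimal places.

0.333

2 of the 6 families have income below ₹800.
H = 2/6 = 0.333.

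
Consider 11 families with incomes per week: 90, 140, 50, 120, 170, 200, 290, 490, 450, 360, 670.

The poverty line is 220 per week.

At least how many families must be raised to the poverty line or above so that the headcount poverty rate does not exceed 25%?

Currently q = 6 of N = 11 are below the line (H = 0.545).
A headcount ratio of at most 25% allows at most ⌊0.25 × 11⌋ = 2 poor families.
So at least 6 − 2 = 4 must be lifted.

4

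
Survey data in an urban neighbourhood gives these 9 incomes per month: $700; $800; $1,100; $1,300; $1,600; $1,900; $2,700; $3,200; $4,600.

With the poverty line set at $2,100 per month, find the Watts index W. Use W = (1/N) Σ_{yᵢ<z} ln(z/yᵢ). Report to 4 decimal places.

Poor units: $700, $800, $1,100, $1,300, $1,600, $1,900 (q = 6 of N = 9).
Log shortfalls: ln(2100/700) = 1.0986; ln(2100/800) = 0.9651; ln(2100/1100) = 0.6466; ln(2100/1300) = 0.4796; ln(2100/1600) = 0.2719; ln(2100/1900) = 0.1001.
W = 3.561911 / 9 = 0.3958.

0.3958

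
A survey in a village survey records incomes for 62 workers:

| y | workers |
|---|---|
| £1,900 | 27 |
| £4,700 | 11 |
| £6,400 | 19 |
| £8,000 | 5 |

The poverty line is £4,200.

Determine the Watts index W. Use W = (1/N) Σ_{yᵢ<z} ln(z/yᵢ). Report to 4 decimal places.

0.3454

Incomes under z: 27×£1,900 (q = 27 of N = 62).
Log shortfalls: ln(4200/1900) = 0.7932 (×27).
W = 21.417227 / 62 = 0.3454.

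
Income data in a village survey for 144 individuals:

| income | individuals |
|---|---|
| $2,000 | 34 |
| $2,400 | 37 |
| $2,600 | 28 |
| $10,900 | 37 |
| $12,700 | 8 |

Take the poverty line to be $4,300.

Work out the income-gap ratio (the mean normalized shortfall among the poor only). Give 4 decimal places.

0.4607

Below z: 34×$2,000, 37×$2,400, 28×$2,600 (q = 99 of N = 144).
Relative gaps: 0.5349 (×34), 0.4419 (×37), 0.3953 (×28); sum = 45.604651.
The income-gap ratio divides by q (the poor only): 45.604651 / 99 = 0.4607.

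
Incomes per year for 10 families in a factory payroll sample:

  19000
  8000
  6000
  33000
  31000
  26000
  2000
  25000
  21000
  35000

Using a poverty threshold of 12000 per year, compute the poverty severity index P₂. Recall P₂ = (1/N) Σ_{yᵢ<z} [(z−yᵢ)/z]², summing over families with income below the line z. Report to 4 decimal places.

Below z: 2000, 6000, 8000 (q = 3 of N = 10).
Gap ratios (z−y)/z: (12000−2000)/12000 = 0.8333; (12000−6000)/12000 = 0.5000; (12000−8000)/12000 = 0.3333.
Squared: 0.6944; 0.2500; 0.1111.
Sum = 1.055556; P₂ = 1.055556 / 10 = 0.1056.

0.1056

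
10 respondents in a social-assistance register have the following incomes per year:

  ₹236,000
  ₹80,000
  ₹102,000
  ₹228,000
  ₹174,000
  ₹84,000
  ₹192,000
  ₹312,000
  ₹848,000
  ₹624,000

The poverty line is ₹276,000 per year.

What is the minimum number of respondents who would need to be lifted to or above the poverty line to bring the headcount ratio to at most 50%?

Currently q = 7 of N = 10 are below the line (H = 0.700).
A headcount ratio of at most 50% allows at most ⌊0.50 × 10⌋ = 5 poor respondents.
So at least 7 − 5 = 2 must be lifted.

2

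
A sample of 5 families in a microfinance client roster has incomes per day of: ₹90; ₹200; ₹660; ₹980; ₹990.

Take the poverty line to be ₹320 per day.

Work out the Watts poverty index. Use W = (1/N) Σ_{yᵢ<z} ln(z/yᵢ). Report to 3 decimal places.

Poor units: ₹90, ₹200 (q = 2 of N = 5).
ln(z/y) terms: ln(320/90) = 1.2685; ln(320/200) = 0.4700.
W = 1.738515 / 5 = 0.348.

0.348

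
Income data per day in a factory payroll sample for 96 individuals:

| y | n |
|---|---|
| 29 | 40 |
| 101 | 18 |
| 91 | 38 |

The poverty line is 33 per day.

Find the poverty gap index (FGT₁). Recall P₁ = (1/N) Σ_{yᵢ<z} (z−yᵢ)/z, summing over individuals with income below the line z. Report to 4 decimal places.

Below the line: 40×29 (q = 40 of N = 96).
Gap ratios (z−y)/z: (33−29)/33 = 0.1212 (×40).
Σ = 4.848485. Dividing by the full population N = 96 gives P₁ = 0.0505.

0.0505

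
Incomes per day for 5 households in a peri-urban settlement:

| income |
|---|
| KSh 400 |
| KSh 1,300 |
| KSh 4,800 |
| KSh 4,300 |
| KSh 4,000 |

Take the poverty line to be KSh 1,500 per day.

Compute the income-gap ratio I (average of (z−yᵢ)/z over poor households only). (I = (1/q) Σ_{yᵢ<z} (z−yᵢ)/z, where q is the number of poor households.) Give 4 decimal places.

0.4333

Incomes under z: KSh 400, KSh 1,300 (q = 2 of N = 5).
Shortfall ratios (z−y)/z: 0.7333, 0.1333; sum = 0.866667.
The income-gap ratio divides by q (the poor only): 0.866667 / 2 = 0.4333.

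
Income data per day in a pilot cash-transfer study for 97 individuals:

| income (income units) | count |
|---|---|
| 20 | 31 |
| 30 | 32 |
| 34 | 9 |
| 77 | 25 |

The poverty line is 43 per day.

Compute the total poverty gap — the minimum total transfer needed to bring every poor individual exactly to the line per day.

Incomes under z: 31×20, 32×30, 9×34 (q = 72 of N = 97).
Individual gaps: 31×(43−20) = 713; 32×(43−30) = 416; 9×(43−34) = 81.
Aggregate gap = 1210.

1210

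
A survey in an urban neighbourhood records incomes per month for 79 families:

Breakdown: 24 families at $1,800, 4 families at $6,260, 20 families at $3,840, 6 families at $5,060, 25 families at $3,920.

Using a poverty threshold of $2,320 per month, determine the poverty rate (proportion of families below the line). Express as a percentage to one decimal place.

30.4%

24 of the 79 families have income below $2,320.
H = 24/79 = 30.4%.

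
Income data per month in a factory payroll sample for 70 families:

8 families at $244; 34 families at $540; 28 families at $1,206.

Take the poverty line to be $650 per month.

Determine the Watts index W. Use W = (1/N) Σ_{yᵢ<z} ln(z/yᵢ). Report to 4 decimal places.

0.2020

Incomes under z: 8×$244, 34×$540 (q = 42 of N = 70).
Log shortfalls: ln(650/244) = 0.9798 (×8); ln(650/540) = 0.1854 (×34).
W = 14.142143 / 70 = 0.2020.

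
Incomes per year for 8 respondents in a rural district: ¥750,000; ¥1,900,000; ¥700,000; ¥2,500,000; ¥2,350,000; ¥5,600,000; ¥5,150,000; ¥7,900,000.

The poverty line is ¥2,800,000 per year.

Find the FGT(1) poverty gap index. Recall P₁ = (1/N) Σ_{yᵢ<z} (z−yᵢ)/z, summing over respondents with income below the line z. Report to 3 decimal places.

0.259

Poor units: ¥700,000, ¥750,000, ¥1,900,000, ¥2,350,000, ¥2,500,000 (q = 5 of N = 8).
Shortfall ratios: (2800000−700000)/2800000 = 0.7500; (2800000−750000)/2800000 = 0.7321; (2800000−1900000)/2800000 = 0.3214; (2800000−2350000)/2800000 = 0.1607; (2800000−2500000)/2800000 = 0.1071.
Sum of shortfalls = 2.071429; P₁ averages over all N: 2.071429 / 8 = 0.259.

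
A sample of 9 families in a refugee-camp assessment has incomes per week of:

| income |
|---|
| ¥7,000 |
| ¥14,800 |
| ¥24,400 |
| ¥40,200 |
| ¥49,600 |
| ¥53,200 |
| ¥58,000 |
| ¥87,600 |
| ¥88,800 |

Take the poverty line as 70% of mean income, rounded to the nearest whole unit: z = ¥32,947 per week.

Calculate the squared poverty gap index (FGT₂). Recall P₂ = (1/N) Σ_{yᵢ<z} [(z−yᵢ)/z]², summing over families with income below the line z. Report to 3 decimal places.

Incomes under z: ¥7,000, ¥14,800, ¥24,400 (q = 3 of N = 9).
Gap ratios (z−y)/z: (32947−7000)/32947 = 0.7875; (32947−14800)/32947 = 0.5508; (32947−24400)/32947 = 0.2594.
Squared: 0.6202; 0.3034; 0.0673.
Sum = 0.990886; P₂ = 0.990886 / 9 = 0.110.

0.110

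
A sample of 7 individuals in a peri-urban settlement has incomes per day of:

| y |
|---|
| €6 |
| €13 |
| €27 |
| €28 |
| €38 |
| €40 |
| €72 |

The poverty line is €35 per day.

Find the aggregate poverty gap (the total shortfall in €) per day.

€66

Incomes under z: €6, €13, €27, €28 (q = 4 of N = 7).
Individual gaps: 35−6 = 29; 35−13 = 22; 35−27 = 8; 35−28 = 7.
Aggregate gap = €66.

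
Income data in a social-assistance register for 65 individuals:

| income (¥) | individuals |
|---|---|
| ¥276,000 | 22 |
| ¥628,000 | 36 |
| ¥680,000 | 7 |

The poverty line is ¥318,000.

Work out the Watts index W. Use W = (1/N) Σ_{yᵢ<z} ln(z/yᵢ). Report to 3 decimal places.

Below z: 22×¥276,000 (q = 22 of N = 65).
Log shortfalls: ln(318000/276000) = 0.1417 (×22).
W = 3.116311 / 65 = 0.048.

0.048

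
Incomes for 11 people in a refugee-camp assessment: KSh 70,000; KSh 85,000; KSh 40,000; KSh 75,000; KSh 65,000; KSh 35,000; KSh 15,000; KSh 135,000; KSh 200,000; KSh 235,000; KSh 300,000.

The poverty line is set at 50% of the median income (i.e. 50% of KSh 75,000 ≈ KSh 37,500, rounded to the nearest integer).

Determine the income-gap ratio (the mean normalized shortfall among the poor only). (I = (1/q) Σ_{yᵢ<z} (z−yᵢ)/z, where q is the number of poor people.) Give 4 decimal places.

0.3333

Below z: KSh 15,000, KSh 35,000 (q = 2 of N = 11).
Shortfall ratios (z−y)/z: 0.6000, 0.0667; sum = 0.666667.
The income-gap ratio divides by q (the poor only): 0.666667 / 2 = 0.3333.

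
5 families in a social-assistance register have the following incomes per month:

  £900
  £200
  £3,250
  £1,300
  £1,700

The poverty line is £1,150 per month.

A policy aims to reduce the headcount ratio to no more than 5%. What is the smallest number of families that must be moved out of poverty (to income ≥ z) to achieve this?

2 of the 5 families are poor, so H = 2/5 = 0.400.
A headcount ratio of at most 5% allows at most ⌊0.05 × 5⌋ = 0 poor families.
So at least 2 − 0 = 2 must be lifted.

2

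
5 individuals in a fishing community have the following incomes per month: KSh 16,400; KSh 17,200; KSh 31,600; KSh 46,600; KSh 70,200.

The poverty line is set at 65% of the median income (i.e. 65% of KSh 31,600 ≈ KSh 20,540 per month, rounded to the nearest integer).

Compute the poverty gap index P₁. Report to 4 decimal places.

0.0728

Incomes under z: KSh 16,400, KSh 17,200 (q = 2 of N = 5).
Shortfall ratios: (20540−16400)/20540 = 0.2016; (20540−17200)/20540 = 0.1626.
Sum of shortfalls = 0.364167; P₁ averages over all N: 0.364167 / 5 = 0.0728.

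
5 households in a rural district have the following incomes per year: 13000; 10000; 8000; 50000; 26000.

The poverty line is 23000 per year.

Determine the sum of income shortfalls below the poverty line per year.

Incomes under z: 8000, 10000, 13000 (q = 3 of N = 5).
Individual gaps: 23000−8000 = 15000; 23000−10000 = 13000; 23000−13000 = 10000.
Aggregate gap = 38000.

38000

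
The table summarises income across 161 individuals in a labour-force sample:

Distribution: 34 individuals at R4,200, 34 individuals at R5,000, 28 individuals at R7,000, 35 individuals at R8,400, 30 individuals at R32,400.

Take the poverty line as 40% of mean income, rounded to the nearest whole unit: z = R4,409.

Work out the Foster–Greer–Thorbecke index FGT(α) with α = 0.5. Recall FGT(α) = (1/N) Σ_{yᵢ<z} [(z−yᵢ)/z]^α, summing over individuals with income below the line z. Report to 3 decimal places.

Incomes under z: 34×R4,200 (q = 34 of N = 161).
Shortfall ratios: (4409−4200)/4409 = 0.0474 (×34).
Raised to α = 0.5: 0.21772 (×34).
Sum = 7.402561; FGT(0.5) = 7.402561 / 161 = 0.046.

0.046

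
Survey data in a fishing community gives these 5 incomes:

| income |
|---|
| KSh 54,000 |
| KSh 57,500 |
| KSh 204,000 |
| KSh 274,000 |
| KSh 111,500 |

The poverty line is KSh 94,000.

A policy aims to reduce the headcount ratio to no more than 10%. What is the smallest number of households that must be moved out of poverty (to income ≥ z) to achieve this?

2

2 of the 5 households are poor, so H = 2/5 = 0.400.
A headcount ratio of at most 10% allows at most ⌊0.10 × 5⌋ = 0 poor households.
So at least 2 − 0 = 2 must be lifted.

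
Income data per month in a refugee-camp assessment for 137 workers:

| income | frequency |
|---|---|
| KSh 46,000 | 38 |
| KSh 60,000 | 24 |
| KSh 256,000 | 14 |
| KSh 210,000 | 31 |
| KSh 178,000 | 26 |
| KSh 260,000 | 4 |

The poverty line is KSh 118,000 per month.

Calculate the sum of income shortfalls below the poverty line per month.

Below z: 38×KSh 46,000, 24×KSh 60,000 (q = 62 of N = 137).
Individual gaps: 38×(118000−46000) = 2736000; 24×(118000−60000) = 1392000.
Aggregate gap = KSh 4,128,000.

KSh 4,128,000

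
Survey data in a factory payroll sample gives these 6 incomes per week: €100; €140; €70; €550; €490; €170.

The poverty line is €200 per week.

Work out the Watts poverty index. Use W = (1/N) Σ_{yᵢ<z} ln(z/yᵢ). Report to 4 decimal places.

Below z: €70, €100, €140, €170 (q = 4 of N = 6).
Log gaps: ln(200/70) = 1.0498; ln(200/100) = 0.6931; ln(200/140) = 0.3567; ln(200/170) = 0.1625.
W = 2.262163 / 6 = 0.3770.

0.3770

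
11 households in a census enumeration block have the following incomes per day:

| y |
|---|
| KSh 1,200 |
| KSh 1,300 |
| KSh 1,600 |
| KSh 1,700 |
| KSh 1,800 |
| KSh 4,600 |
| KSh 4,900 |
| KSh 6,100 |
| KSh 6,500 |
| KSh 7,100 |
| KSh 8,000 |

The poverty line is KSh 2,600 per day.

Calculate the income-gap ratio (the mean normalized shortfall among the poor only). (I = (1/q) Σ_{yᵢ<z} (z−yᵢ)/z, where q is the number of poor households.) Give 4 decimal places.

Below the line: KSh 1,200, KSh 1,300, KSh 1,600, KSh 1,700, KSh 1,800 (q = 5 of N = 11).
Shortfall ratios (z−y)/z: 0.5385, 0.5000, 0.3846, 0.3462, 0.3077; sum = 2.076923.
I averages over the q = 5 poor units only: 2.076923 / 5 = 0.4154.

0.4154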